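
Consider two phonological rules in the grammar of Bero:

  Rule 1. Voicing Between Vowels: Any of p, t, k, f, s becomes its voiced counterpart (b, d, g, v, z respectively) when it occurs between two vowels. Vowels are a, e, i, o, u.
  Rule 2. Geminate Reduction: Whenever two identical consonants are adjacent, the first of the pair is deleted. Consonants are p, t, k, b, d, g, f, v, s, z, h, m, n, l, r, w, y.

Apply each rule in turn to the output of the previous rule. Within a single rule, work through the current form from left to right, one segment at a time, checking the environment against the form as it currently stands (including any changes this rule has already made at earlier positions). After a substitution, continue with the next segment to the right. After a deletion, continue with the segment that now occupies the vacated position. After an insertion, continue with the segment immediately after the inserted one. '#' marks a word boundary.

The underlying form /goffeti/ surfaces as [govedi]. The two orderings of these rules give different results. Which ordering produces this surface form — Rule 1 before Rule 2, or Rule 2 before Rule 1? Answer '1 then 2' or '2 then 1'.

Order 1 then 2:
  1 Voicing Between Vowels: [goffeti] → [goffedi]
  2 Geminate Reduction: [goffedi] → [gofedi]
  result: [gofedi]
Order 2 then 1:
  2 Geminate Reduction: [goffeti] → [gofeti]
  1 Voicing Between Vowels: [gofeti] → [govedi]
  result: [govedi]

2 then 1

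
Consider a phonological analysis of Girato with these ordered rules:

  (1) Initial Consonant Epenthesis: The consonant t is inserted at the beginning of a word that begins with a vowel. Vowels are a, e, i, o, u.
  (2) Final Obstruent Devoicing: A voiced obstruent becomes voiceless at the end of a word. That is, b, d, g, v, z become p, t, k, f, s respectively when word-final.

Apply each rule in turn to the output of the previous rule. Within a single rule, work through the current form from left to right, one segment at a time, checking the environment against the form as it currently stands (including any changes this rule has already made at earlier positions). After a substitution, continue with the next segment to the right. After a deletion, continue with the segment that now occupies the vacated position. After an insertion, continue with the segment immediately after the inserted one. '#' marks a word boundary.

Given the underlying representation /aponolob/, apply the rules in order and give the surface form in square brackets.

[taponolop]

(1) Initial Consonant Epenthesis: [aponolob] → [taponolob]
(2) Final Obstruent Devoicing: [taponolob] → [taponolop]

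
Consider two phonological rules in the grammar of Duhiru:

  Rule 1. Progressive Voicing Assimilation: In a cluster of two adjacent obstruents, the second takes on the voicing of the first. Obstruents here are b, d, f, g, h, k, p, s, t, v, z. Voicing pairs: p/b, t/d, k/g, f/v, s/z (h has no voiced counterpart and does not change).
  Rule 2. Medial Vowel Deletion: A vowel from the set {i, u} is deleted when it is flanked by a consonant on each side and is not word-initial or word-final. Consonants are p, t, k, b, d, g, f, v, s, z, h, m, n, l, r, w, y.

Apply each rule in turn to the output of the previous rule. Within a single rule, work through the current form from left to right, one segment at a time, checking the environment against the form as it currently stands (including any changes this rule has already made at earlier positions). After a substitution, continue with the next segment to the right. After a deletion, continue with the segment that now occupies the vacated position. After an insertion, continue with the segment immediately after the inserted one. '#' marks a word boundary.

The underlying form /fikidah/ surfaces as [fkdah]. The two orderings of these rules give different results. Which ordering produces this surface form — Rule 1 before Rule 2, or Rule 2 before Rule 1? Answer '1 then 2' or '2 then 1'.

Order 1 then 2:
  1 Progressive Voicing Assimilation: no change — [fikidah]
  2 Medial Vowel Deletion: [fikidah] → [fkdah]
  result: [fkdah]
Order 2 then 1:
  2 Medial Vowel Deletion: [fikidah] → [fkdah]
  1 Progressive Voicing Assimilation: [fkdah] → [fktah]
  result: [fktah]

1 then 2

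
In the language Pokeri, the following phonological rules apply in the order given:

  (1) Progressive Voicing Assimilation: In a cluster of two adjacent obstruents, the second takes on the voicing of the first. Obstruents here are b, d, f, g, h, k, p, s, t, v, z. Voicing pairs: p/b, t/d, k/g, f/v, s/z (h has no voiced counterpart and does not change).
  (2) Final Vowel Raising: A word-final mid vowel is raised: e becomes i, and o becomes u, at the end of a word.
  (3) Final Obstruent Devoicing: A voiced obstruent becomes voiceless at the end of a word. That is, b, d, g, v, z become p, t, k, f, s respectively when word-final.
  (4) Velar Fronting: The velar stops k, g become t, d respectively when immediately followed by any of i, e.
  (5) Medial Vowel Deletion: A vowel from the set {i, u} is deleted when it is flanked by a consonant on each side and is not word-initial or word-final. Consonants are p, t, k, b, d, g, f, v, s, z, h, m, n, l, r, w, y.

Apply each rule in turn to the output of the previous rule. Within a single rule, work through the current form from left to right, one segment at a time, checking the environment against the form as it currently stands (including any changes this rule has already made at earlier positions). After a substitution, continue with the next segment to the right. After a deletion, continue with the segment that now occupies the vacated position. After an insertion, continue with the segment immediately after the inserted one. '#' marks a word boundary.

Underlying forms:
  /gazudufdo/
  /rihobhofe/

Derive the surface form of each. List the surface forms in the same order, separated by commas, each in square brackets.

/gazudufdo/:
  (1) Progressive Voicing Assimilation: [gazudufdo] → [gazudufto]
  (2) Final Vowel Raising: [gazudufto] → [gazuduftu]
  (3) Final Obstruent Devoicing: no change — [gazuduftu]
  (4) Velar Fronting: no change — [gazuduftu]
  (5) Medial Vowel Deletion: [gazuduftu] → [gazdftu]
/rihobhofe/:
  (1) Progressive Voicing Assimilation: no change — [rihobhofe]
  (2) Final Vowel Raising: [rihobhofe] → [rihobhofi]
  (3) Final Obstruent Devoicing: no change — [rihobhofi]
  (4) Velar Fronting: no change — [rihobhofi]
  (5) Medial Vowel Deletion: [rihobhofi] → [rhobhofi]

[gazdftu], [rhobhofi]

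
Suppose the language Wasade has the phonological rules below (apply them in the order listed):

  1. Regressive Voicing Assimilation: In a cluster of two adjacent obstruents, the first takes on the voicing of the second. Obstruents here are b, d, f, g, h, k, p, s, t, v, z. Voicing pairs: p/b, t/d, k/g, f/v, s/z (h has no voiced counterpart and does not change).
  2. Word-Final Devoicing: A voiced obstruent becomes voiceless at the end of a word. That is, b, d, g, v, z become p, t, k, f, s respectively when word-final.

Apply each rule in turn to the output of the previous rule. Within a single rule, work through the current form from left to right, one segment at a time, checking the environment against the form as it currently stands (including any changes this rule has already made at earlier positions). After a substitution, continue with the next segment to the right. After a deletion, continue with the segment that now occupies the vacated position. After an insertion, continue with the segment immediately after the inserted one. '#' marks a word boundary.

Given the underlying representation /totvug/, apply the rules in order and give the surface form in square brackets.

[todvuk]

1 Regressive Voicing Assimilation: [totvug] → [todvug]
2 Word-Final Devoicing: [todvug] → [todvuk]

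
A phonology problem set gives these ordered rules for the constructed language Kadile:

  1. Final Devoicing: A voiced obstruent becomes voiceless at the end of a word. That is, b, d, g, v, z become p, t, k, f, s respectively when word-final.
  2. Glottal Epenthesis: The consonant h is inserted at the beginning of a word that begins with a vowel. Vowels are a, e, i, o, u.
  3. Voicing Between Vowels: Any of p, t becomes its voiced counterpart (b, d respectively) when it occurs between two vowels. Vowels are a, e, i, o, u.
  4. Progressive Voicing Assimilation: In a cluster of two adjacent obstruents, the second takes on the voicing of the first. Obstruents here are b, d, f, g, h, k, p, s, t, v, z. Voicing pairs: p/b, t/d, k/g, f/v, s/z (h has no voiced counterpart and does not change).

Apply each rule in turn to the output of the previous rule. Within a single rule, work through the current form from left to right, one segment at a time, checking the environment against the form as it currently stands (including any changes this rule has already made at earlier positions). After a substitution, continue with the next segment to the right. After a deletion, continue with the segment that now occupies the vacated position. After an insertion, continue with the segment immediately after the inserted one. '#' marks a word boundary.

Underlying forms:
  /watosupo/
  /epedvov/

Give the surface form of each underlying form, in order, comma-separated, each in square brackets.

[wadosubo], [hebedvof]

/watosupo/:
  1 Final Devoicing: no change — [watosupo]
  2 Glottal Epenthesis: no change — [watosupo]
  3 Voicing Between Vowels: [watosupo] → [wadosubo]
  4 Progressive Voicing Assimilation: no change — [wadosubo]
/epedvov/:
  1 Final Devoicing: [epedvov] → [epedvof]
  2 Glottal Epenthesis: [epedvof] → [hepedvof]
  3 Voicing Between Vowels: [hepedvof] → [hebedvof]
  4 Progressive Voicing Assimilation: no change — [hebedvof]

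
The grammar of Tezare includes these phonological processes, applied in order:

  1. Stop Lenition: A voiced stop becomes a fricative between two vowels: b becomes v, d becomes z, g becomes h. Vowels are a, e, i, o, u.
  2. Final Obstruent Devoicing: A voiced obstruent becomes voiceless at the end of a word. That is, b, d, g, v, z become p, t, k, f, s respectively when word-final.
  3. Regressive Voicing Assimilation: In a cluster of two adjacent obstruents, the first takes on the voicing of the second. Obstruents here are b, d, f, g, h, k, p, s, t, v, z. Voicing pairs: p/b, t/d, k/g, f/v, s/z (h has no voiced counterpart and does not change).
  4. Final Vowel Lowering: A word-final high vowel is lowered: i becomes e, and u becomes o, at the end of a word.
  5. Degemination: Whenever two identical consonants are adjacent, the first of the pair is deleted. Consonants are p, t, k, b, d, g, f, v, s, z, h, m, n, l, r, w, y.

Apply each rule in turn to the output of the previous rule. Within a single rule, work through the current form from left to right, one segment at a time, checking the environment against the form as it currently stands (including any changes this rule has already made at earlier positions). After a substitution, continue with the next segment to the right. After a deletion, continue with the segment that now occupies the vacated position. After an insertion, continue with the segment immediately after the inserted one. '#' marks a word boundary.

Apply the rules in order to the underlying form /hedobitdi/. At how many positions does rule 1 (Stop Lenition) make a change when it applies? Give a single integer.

1 Stop Lenition: [hedobitdi] → [hezovitdi]
2 Final Obstruent Devoicing: no change — [hezovitdi]
3 Regressive Voicing Assimilation: [hezovitdi] → [hezoviddi]
4 Final Vowel Lowering: [hezoviddi] → [hezovidde]
5 Degemination: [hezovidde] → [hezovide]
Rule 1 changed 2 position(s).

2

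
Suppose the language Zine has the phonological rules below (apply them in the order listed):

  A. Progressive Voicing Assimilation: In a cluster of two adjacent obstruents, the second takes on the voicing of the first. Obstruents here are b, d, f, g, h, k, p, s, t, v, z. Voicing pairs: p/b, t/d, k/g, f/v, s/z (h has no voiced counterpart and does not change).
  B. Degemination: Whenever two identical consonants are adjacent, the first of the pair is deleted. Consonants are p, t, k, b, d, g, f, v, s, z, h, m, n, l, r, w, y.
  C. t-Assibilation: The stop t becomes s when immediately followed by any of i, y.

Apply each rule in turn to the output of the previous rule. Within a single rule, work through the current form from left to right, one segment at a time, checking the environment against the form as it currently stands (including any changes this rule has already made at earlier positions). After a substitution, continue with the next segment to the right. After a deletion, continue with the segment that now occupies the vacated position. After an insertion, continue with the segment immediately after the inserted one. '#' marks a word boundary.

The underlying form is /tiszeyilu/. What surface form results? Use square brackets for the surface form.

[siseyilu]

A Progressive Voicing Assimilation: [tiszeyilu] → [tisseyilu]
B Degemination: [tisseyilu] → [tiseyilu]
C t-Assibilation: [tiseyilu] → [siseyilu]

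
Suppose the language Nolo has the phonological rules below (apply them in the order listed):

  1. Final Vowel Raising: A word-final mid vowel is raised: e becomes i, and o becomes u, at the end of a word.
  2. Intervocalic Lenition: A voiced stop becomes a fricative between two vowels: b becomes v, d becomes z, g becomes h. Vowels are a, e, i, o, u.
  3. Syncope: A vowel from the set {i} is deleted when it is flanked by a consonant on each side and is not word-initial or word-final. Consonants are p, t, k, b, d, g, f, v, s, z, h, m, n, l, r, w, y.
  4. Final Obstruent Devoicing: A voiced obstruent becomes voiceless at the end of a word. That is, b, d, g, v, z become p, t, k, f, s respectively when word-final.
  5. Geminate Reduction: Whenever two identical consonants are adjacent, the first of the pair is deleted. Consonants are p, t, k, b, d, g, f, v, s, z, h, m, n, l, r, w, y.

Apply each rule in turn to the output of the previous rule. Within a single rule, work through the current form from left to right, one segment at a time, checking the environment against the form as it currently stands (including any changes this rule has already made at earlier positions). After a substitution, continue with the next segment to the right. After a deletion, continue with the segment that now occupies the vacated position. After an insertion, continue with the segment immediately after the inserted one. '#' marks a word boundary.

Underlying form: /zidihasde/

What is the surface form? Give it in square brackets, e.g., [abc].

[zhasdi]

1 Final Vowel Raising: [zidihasde] → [zidihasdi]
2 Intervocalic Lenition: [zidihasdi] → [zizihasdi]
3 Syncope: [zizihasdi] → [zzhasdi]
4 Final Obstruent Devoicing: no change — [zzhasdi]
5 Geminate Reduction: [zzhasdi] → [zhasdi]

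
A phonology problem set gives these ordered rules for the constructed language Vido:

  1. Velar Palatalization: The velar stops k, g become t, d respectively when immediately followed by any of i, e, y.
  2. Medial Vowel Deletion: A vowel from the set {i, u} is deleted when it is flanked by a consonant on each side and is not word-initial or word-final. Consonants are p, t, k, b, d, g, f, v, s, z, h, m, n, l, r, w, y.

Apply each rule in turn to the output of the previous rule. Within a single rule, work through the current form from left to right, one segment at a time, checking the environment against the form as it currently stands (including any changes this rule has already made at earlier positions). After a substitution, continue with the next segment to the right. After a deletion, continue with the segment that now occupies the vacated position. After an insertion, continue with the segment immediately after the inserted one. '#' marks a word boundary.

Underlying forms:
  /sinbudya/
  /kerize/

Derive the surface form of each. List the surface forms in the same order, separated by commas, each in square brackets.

/sinbudya/:
  1 Velar Palatalization: no change — [sinbudya]
  2 Medial Vowel Deletion: [sinbudya] → [snbdya]
/kerize/:
  1 Velar Palatalization: [kerize] → [terize]
  2 Medial Vowel Deletion: [terize] → [terze]

[snbdya], [terze]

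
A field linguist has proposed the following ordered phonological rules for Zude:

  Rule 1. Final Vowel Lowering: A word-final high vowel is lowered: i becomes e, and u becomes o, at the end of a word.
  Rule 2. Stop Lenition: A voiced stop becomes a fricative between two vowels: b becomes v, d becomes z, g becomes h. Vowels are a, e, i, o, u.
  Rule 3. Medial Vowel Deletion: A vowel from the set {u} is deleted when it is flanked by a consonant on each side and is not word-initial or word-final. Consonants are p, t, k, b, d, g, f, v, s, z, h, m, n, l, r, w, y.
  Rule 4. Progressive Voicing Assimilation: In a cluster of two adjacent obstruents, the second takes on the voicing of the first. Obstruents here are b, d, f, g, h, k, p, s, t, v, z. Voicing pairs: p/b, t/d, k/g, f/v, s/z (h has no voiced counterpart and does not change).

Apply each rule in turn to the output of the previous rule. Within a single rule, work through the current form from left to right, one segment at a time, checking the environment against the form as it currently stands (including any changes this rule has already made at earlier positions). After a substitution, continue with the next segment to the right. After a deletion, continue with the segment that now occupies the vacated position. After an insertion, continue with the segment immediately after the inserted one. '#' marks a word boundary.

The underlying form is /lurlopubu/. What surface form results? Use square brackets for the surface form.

Rule 1 Final Vowel Lowering: [lurlopubu] → [lurlopubo]
Rule 2 Stop Lenition: [lurlopubo] → [lurlopuvo]
Rule 3 Medial Vowel Deletion: [lurlopuvo] → [lrlopvo]
Rule 4 Progressive Voicing Assimilation: [lrlopvo] → [lrlopfo]

[lrlopfo]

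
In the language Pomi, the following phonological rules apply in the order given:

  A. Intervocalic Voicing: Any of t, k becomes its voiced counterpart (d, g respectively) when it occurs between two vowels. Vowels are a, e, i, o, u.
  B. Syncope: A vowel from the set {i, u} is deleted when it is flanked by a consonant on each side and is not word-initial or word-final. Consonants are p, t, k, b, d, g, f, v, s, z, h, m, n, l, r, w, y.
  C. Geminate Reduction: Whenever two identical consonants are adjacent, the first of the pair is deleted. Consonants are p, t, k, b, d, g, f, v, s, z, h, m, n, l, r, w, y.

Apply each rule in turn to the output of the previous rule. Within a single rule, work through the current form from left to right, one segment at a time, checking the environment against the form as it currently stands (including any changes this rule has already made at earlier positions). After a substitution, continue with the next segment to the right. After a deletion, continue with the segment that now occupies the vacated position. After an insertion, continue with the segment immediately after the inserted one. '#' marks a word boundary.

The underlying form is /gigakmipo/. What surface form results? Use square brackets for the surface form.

[gakmpo]

A Intervocalic Voicing: no change — [gigakmipo]
B Syncope: [gigakmipo] → [ggakmpo]
C Geminate Reduction: [ggakmpo] → [gakmpo]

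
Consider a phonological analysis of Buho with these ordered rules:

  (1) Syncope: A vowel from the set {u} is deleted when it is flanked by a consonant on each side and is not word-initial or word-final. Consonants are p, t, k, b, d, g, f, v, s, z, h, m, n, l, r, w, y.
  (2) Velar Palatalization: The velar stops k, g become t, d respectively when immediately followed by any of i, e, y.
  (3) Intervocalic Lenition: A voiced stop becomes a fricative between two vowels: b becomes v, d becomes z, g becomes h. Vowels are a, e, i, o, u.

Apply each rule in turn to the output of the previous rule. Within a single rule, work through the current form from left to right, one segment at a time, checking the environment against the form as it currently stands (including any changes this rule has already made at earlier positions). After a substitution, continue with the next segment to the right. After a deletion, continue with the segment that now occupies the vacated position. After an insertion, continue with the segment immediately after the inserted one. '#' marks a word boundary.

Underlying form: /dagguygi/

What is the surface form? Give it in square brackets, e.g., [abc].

(1) Syncope: [dagguygi] → [daggygi]
(2) Velar Palatalization: [daggygi] → [dagdydi]
(3) Intervocalic Lenition: no change — [dagdydi]

[dagdydi]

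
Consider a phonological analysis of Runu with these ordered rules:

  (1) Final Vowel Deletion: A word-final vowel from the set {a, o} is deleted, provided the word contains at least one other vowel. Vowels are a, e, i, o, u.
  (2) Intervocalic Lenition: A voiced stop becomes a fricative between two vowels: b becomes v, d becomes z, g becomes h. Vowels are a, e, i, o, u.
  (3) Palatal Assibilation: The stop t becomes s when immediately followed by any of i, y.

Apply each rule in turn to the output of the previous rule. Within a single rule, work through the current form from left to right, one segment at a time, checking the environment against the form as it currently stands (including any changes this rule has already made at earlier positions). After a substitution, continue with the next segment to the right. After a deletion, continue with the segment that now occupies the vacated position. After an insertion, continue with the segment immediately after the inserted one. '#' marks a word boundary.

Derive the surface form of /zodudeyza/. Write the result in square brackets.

(1) Final Vowel Deletion: [zodudeyza] → [zodudeyz]
(2) Intervocalic Lenition: [zodudeyz] → [zozuzeyz]
(3) Palatal Assibilation: no change — [zozuzeyz]

[zozuzeyz]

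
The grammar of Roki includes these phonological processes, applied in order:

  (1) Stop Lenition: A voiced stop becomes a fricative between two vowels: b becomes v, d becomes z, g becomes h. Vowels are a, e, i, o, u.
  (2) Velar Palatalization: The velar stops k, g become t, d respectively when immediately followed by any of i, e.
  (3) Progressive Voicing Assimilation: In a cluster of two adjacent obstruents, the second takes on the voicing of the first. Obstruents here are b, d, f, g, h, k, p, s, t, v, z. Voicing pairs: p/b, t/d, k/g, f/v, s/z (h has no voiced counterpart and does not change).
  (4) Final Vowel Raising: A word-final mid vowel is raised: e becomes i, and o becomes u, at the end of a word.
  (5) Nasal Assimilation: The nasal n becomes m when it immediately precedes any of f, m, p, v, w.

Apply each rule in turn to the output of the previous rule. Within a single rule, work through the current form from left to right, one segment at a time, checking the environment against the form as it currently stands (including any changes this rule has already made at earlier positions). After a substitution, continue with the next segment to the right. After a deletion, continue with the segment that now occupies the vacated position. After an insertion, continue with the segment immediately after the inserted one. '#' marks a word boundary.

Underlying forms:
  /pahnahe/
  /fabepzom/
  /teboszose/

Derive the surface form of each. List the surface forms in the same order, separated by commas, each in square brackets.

[pahnahi], [favepsom], [tevossosi]

/pahnahe/:
  (1) Stop Lenition: no change — [pahnahe]
  (2) Velar Palatalization: no change — [pahnahe]
  (3) Progressive Voicing Assimilation: no change — [pahnahe]
  (4) Final Vowel Raising: [pahnahe] → [pahnahi]
  (5) Nasal Assimilation: no change — [pahnahi]
/fabepzom/:
  (1) Stop Lenition: [fabepzom] → [favepzom]
  (2) Velar Palatalization: no change — [favepzom]
  (3) Progressive Voicing Assimilation: [favepzom] → [favepsom]
  (4) Final Vowel Raising: no change — [favepsom]
  (5) Nasal Assimilation: no change — [favepsom]
/teboszose/:
  (1) Stop Lenition: [teboszose] → [tevoszose]
  (2) Velar Palatalization: no change — [tevoszose]
  (3) Progressive Voicing Assimilation: [tevoszose] → [tevossose]
  (4) Final Vowel Raising: [tevossose] → [tevossosi]
  (5) Nasal Assimilation: no change — [tevossosi]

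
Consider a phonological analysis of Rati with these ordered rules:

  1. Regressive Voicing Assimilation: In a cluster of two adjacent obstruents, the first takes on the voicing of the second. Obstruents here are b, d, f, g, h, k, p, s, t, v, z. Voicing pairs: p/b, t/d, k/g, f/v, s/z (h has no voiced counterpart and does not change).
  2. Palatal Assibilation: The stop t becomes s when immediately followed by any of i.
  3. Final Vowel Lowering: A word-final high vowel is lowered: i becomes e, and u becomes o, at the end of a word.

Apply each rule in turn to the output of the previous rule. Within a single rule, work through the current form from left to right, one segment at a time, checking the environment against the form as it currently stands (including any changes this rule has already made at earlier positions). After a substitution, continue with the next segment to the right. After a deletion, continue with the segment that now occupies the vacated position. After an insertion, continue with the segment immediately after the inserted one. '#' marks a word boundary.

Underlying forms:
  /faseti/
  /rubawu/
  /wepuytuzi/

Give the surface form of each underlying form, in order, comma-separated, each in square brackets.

[fasese], [rubawo], [wepuytuze]

/faseti/:
  1 Regressive Voicing Assimilation: no change — [faseti]
  2 Palatal Assibilation: [faseti] → [fasesi]
  3 Final Vowel Lowering: [fasesi] → [fasese]
/rubawu/:
  1 Regressive Voicing Assimilation: no change — [rubawu]
  2 Palatal Assibilation: no change — [rubawu]
  3 Final Vowel Lowering: [rubawu] → [rubawo]
/wepuytuzi/:
  1 Regressive Voicing Assimilation: no change — [wepuytuzi]
  2 Palatal Assibilation: no change — [wepuytuzi]
  3 Final Vowel Lowering: [wepuytuzi] → [wepuytuze]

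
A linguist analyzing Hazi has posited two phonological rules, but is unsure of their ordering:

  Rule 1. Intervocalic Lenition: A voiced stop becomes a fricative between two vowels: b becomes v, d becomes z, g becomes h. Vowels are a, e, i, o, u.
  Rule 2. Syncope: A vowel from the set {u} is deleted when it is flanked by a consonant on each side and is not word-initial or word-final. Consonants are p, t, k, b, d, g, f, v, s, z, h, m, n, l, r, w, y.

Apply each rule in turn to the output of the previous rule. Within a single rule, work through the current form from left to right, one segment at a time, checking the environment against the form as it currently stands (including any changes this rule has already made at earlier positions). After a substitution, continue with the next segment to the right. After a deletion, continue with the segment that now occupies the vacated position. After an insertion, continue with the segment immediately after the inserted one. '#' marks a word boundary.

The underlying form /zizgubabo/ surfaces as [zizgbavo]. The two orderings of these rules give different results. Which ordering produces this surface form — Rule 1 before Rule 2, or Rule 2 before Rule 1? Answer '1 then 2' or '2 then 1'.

Order 1 then 2:
  1 Intervocalic Lenition: [zizgubabo] → [zizguvavo]
  2 Syncope: [zizguvavo] → [zizgvavo]
  result: [zizgvavo]
Order 2 then 1:
  2 Syncope: [zizgubabo] → [zizgbabo]
  1 Intervocalic Lenition: [zizgbabo] → [zizgbavo]
  result: [zizgbavo]

2 then 1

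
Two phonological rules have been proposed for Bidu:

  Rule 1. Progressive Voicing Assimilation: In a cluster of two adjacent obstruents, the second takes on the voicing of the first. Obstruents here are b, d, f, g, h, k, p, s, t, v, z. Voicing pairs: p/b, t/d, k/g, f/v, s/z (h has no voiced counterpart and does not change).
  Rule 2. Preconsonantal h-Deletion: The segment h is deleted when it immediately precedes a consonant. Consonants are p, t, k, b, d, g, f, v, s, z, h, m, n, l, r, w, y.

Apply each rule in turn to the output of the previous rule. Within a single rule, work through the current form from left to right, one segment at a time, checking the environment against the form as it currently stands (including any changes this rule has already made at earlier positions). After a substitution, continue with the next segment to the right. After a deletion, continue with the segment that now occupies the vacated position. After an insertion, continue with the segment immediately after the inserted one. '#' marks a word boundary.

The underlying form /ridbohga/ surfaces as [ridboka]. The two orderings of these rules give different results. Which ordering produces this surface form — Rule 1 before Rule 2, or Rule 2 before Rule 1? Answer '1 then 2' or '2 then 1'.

1 then 2

Order 1 then 2:
  1 Progressive Voicing Assimilation: [ridbohga] → [ridbohka]
  2 Preconsonantal h-Deletion: [ridbohka] → [ridboka]
  result: [ridboka]
Order 2 then 1:
  2 Preconsonantal h-Deletion: [ridbohga] → [ridboga]
  1 Progressive Voicing Assimilation: no change — [ridboga]
  result: [ridboga]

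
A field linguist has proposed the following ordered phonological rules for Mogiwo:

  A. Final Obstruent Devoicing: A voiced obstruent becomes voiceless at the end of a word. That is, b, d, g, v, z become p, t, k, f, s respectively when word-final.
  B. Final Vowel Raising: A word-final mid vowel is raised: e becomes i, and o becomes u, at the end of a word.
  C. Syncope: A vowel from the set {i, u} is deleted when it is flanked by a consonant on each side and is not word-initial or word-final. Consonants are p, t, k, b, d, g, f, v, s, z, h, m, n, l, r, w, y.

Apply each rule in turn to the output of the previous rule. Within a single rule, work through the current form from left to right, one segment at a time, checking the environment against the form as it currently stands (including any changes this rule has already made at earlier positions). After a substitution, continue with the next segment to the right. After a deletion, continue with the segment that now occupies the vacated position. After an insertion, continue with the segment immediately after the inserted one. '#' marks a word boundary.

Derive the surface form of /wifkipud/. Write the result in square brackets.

[wfkpt]

A Final Obstruent Devoicing: [wifkipud] → [wifkiput]
B Final Vowel Raising: no change — [wifkiput]
C Syncope: [wifkiput] → [wfkpt]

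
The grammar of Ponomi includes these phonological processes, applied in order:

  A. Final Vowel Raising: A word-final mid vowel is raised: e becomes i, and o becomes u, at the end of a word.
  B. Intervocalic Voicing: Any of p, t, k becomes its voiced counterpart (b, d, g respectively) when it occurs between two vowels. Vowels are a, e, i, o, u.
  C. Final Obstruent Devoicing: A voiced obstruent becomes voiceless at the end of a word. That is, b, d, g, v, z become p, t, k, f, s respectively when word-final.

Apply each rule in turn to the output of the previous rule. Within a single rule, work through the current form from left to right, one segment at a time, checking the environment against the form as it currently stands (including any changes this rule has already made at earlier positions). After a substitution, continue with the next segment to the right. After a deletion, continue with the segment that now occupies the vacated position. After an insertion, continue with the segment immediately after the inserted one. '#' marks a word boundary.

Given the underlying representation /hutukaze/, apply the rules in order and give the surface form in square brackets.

[hudugazi]

A Final Vowel Raising: [hutukaze] → [hutukazi]
B Intervocalic Voicing: [hutukazi] → [hudugazi]
C Final Obstruent Devoicing: no change — [hudugazi]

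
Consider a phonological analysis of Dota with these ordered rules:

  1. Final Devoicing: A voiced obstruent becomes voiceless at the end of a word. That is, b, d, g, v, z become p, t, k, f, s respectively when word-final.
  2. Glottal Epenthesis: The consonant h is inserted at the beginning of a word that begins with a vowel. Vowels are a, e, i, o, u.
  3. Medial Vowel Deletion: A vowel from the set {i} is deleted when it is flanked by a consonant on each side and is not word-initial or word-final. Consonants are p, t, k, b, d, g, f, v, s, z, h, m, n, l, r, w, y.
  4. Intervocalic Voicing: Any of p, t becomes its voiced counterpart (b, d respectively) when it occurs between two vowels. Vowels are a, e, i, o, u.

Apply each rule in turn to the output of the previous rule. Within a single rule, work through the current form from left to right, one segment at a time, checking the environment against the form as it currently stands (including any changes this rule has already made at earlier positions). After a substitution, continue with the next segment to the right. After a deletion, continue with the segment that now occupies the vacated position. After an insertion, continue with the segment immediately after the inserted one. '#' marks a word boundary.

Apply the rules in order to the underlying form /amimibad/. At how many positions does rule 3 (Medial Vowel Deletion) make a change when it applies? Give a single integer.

2

1 Final Devoicing: [amimibad] → [amimibat]
2 Glottal Epenthesis: [amimibat] → [hamimibat]
3 Medial Vowel Deletion: [hamimibat] → [hammbat]
4 Intervocalic Voicing: no change — [hammbat]
Rule 3 changed 2 position(s).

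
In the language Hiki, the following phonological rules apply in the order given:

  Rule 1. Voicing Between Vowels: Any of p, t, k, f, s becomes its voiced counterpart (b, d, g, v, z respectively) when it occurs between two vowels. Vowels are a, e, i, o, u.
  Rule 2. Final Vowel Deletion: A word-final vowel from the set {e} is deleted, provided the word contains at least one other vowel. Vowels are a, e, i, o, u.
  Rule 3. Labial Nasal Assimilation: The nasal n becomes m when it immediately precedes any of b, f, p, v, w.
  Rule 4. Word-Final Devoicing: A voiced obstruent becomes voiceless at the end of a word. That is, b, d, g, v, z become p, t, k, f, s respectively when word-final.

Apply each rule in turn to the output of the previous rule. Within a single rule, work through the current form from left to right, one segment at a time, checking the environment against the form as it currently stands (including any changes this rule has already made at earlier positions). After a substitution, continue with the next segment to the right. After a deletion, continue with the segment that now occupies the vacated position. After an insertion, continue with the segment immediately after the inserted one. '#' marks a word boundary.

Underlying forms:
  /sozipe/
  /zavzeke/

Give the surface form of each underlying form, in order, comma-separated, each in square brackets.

/sozipe/:
  Rule 1 Voicing Between Vowels: [sozipe] → [sozibe]
  Rule 2 Final Vowel Deletion: [sozibe] → [sozib]
  Rule 3 Labial Nasal Assimilation: no change — [sozib]
  Rule 4 Word-Final Devoicing: [sozib] → [sozip]
/zavzeke/:
  Rule 1 Voicing Between Vowels: [zavzeke] → [zavzege]
  Rule 2 Final Vowel Deletion: [zavzege] → [zavzeg]
  Rule 3 Labial Nasal Assimilation: no change — [zavzeg]
  Rule 4 Word-Final Devoicing: [zavzeg] → [zavzek]

[sozip], [zavzek]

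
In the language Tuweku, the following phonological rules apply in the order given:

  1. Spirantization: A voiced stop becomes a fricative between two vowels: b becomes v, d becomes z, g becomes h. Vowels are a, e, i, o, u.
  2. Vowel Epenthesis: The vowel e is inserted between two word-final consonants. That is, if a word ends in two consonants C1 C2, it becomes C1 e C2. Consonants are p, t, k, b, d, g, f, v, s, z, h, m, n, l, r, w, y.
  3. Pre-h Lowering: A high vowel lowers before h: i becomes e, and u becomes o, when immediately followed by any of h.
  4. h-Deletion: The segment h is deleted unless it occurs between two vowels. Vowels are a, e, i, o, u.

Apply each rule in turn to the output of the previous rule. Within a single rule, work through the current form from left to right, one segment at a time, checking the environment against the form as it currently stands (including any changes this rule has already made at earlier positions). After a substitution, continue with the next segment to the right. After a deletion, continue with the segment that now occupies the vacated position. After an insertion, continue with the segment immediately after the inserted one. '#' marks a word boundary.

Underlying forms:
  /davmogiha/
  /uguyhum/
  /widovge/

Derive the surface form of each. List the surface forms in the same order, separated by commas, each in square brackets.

/davmogiha/:
  1 Spirantization: [davmogiha] → [davmohiha]
  2 Vowel Epenthesis: no change — [davmohiha]
  3 Pre-h Lowering: [davmohiha] → [davmoheha]
  4 h-Deletion: no change — [davmoheha]
/uguyhum/:
  1 Spirantization: [uguyhum] → [uhuyhum]
  2 Vowel Epenthesis: no change — [uhuyhum]
  3 Pre-h Lowering: [uhuyhum] → [ohuyhum]
  4 h-Deletion: [ohuyhum] → [ohuyum]
/widovge/:
  1 Spirantization: [widovge] → [wizovge]
  2 Vowel Epenthesis: no change — [wizovge]
  3 Pre-h Lowering: no change — [wizovge]
  4 h-Deletion: no change — [wizovge]

[davmoheha], [ohuyum], [wizovge]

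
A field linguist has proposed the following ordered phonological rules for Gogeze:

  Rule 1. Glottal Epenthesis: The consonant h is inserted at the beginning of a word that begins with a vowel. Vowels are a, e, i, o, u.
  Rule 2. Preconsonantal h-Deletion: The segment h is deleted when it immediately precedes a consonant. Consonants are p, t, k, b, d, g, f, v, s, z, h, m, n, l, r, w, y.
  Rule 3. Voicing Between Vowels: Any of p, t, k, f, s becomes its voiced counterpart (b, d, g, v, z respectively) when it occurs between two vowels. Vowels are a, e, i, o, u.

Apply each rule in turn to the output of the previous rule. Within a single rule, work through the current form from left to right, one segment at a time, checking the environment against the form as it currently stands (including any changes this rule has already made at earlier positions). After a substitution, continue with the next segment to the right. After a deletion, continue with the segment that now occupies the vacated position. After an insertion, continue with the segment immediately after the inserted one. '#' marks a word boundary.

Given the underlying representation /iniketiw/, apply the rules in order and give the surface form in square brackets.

Rule 1 Glottal Epenthesis: [iniketiw] → [hiniketiw]
Rule 2 Preconsonantal h-Deletion: no change — [hiniketiw]
Rule 3 Voicing Between Vowels: [hiniketiw] → [hinigediw]

[hinigediw]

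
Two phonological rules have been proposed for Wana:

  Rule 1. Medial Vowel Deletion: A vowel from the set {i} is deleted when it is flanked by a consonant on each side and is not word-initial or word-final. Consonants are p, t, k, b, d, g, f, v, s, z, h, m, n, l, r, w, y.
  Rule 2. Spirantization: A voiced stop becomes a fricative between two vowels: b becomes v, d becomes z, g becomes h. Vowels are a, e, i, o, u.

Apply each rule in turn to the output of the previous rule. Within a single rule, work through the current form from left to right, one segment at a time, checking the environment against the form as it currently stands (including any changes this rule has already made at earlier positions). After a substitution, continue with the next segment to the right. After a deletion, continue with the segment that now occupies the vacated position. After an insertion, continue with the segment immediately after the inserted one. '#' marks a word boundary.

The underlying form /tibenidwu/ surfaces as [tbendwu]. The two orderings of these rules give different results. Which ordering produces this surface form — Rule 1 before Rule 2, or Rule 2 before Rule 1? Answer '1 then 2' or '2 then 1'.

1 then 2

Order 1 then 2:
  1 Medial Vowel Deletion: [tibenidwu] → [tbendwu]
  2 Spirantization: no change — [tbendwu]
  result: [tbendwu]
Order 2 then 1:
  2 Spirantization: [tibenidwu] → [tivenidwu]
  1 Medial Vowel Deletion: [tivenidwu] → [tvendwu]
  result: [tvendwu]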